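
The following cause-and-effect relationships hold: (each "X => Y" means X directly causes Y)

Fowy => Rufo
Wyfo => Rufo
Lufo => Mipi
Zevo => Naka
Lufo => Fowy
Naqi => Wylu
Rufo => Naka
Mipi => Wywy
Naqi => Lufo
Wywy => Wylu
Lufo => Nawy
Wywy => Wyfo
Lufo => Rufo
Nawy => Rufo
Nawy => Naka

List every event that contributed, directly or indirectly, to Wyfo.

Immediate cause of Wyfo: Wywy.
Further upstream: Naqi, Lufo, Mipi.

Lufo, Mipi, Naqi, Wywy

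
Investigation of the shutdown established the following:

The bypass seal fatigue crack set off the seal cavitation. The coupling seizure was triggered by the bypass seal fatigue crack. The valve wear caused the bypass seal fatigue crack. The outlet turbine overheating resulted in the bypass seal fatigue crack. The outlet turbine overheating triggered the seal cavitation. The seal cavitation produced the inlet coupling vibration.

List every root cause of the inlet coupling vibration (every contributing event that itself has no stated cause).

the outlet turbine overheating, the valve wear

Tracing upstream from the inlet coupling vibration: the inlet coupling vibration ← the seal cavitation ← the outlet turbine overheating.
A separate upstream branch: the inlet coupling vibration ← the seal cavitation ← the bypass seal fatigue crack ← the valve wear.
Each of those chain origins has no stated cause.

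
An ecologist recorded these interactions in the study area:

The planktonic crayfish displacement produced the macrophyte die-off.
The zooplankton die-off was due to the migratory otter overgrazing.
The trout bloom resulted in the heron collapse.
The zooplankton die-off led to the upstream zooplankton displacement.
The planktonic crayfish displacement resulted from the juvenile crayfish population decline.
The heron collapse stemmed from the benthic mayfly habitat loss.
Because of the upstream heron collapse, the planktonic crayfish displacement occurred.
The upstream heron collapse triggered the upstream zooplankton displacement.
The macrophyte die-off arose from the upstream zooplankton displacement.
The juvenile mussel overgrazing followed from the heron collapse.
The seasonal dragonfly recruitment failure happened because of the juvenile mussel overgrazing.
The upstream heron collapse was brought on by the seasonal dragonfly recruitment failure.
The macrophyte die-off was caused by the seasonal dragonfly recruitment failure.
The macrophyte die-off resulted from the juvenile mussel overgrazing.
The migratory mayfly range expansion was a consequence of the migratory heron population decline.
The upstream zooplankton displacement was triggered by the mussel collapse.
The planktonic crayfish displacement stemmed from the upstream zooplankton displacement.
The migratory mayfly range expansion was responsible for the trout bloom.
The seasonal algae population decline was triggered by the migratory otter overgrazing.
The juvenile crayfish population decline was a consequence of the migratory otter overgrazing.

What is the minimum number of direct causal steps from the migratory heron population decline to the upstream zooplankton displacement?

7

Shortest chain: the migratory heron population decline → the migratory mayfly range expansion → the trout bloom → the heron collapse → the juvenile mussel overgrazing → the seasonal dragonfly recruitment failure → the upstream heron collapse → the upstream zooplankton displacement.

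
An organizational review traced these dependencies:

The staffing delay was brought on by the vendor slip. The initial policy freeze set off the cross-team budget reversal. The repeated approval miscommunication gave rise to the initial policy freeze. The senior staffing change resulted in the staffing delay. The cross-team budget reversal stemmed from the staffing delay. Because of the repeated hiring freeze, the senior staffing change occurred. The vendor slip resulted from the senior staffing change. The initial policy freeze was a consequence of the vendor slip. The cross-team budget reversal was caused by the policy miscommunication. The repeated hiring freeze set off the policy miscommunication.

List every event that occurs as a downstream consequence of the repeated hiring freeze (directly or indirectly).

Direct effects: the senior staffing change, the policy miscommunication.
2 steps out: the vendor slip, the staffing delay, the cross-team budget reversal.
3 steps out: the initial policy freeze.
Not reachable from it: the repeated approval miscommunication.

the cross-team budget reversal, the initial policy freeze, the policy miscommunication, the senior staffing change, the staffing delay, the vendor slip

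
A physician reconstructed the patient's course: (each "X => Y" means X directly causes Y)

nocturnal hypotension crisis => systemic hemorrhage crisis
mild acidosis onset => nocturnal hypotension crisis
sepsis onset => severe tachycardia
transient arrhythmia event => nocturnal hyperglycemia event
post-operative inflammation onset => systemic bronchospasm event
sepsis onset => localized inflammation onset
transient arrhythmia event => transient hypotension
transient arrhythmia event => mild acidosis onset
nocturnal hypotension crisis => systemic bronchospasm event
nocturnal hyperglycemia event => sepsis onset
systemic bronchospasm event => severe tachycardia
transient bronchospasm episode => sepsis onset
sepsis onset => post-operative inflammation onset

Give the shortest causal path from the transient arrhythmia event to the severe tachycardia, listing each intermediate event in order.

the transient arrhythmia event → the nocturnal hyperglycemia event → the sepsis onset → the severe tachycardia

the transient arrhythmia event → the nocturnal hyperglycemia event
the nocturnal hyperglycemia event → the sepsis onset
the sepsis onset → the severe tachycardia
Length: 3 steps.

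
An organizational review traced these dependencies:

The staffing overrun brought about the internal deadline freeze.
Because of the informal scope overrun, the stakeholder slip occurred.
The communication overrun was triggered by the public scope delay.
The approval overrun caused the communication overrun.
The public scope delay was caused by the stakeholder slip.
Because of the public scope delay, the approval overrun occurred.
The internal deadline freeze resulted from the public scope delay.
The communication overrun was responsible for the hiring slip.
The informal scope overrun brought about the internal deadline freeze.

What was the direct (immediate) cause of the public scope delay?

Upstream contributors include the informal scope overrun, but only the stakeholder slip feeds directly into the public scope delay.

the stakeholder slip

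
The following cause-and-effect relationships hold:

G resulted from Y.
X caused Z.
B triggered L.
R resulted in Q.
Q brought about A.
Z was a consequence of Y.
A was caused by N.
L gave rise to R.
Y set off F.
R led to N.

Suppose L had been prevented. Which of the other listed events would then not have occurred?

A, N, Q, R

Downstream of L: R, N, Q, A.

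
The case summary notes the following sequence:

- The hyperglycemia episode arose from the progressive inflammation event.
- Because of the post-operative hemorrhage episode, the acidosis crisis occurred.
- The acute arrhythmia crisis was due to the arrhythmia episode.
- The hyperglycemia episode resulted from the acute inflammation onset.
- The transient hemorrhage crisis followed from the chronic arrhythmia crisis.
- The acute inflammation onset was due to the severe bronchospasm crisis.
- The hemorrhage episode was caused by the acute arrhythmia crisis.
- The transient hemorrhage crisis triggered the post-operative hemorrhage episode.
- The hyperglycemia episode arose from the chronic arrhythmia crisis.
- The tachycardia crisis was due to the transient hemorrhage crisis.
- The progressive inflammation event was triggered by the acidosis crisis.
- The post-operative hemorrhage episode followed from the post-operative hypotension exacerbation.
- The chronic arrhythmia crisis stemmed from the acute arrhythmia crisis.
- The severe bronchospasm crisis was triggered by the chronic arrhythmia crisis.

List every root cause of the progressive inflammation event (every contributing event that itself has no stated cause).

the arrhythmia episode, the post-operative hypotension exacerbation

Tracing upstream from the progressive inflammation event: the progressive inflammation event ← the acidosis crisis ← the post-operative hemorrhage episode ← the transient hemorrhage crisis ← the chronic arrhythmia crisis ← the acute arrhythmia crisis ← the arrhythmia episode.
A separate upstream branch: the progressive inflammation event ← the acidosis crisis ← the post-operative hemorrhage episode ← the post-operative hypotension exacerbation.
Each of those chain origins has no stated cause.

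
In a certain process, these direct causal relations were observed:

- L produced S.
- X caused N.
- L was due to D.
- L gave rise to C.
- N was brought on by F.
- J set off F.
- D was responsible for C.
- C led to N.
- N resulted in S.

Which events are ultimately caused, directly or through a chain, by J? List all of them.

Direct effects: F.
2 steps out: N.
3 steps out: S.
Not reachable from it: D, X, L, C.

F, N, S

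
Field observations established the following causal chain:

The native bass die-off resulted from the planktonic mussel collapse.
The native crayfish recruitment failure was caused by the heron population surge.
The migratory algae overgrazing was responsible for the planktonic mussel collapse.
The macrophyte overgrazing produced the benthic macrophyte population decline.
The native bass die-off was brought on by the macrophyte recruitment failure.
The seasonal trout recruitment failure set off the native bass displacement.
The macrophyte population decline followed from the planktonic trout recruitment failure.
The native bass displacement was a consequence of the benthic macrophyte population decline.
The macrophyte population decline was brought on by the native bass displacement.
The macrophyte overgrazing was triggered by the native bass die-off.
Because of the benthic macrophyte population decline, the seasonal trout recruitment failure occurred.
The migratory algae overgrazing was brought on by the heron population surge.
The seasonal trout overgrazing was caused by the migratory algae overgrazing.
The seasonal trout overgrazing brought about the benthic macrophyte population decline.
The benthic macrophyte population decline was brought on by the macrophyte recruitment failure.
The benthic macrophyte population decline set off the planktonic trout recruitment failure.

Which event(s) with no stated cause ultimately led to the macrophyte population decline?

the heron population surge, the macrophyte recruitment failure

Tracing upstream from the macrophyte population decline: the macrophyte population decline ← the planktonic trout recruitment failure ← the benthic macrophyte population decline ← the seasonal trout overgrazing ← the migratory algae overgrazing ← the heron population surge.
A separate upstream branch: the macrophyte population decline ← the planktonic trout recruitment failure ← the benthic macrophyte population decline ← the macrophyte recruitment failure.
Each of those chain origins has no stated cause.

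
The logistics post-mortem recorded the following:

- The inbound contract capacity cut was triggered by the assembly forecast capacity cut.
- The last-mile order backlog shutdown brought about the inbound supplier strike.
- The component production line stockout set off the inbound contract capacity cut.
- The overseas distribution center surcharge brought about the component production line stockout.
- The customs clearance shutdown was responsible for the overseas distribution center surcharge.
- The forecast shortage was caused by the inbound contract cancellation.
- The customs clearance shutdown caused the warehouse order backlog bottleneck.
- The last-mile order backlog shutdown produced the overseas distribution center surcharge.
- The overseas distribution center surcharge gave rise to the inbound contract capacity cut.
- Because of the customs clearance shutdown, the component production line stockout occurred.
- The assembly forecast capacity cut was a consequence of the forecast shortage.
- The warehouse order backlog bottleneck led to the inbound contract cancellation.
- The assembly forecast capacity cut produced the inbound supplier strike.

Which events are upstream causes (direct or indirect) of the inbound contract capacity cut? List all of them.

Immediate causes of the inbound contract capacity cut: the overseas distribution center surcharge, the component production line stockout, the assembly forecast capacity cut.
Further upstream: the customs clearance shutdown, the last-mile order backlog shutdown, the warehouse order backlog bottleneck, the inbound contract cancellation, the forecast shortage.

the assembly forecast capacity cut, the component production line stockout, the customs clearance shutdown, the forecast shortage, the inbound contract cancellation, the last-mile order backlog shutdown, the overseas distribution center surcharge, the warehouse order backlog bottleneck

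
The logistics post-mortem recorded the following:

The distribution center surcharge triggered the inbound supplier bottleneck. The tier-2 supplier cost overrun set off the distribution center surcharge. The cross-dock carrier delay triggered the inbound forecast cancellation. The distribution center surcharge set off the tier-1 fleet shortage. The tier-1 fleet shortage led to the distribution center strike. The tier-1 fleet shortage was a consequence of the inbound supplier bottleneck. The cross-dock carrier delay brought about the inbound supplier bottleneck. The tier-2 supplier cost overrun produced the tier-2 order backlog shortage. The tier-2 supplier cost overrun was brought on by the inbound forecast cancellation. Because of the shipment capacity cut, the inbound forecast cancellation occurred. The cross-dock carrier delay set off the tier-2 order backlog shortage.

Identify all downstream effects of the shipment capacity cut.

Direct effects: the inbound forecast cancellation.
2 steps out: the tier-2 supplier cost overrun.
3 steps out: the tier-2 order backlog shortage, the distribution center surcharge.
4 steps out: the inbound supplier bottleneck, the tier-1 fleet shortage.
5 steps out: the distribution center strike.
Not reachable from it: the cross-dock carrier delay.

the distribution center strike, the distribution center surcharge, the inbound forecast cancellation, the inbound supplier bottleneck, the tier-1 fleet shortage, the tier-2 order backlog shortage, the tier-2 supplier cost overrun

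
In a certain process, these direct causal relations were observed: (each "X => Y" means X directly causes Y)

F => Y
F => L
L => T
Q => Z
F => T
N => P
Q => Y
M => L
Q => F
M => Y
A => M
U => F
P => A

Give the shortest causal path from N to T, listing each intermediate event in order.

N → P → A → M → L → T

N → P
P → A
A → M
M → L
L → T
Length: 5 steps.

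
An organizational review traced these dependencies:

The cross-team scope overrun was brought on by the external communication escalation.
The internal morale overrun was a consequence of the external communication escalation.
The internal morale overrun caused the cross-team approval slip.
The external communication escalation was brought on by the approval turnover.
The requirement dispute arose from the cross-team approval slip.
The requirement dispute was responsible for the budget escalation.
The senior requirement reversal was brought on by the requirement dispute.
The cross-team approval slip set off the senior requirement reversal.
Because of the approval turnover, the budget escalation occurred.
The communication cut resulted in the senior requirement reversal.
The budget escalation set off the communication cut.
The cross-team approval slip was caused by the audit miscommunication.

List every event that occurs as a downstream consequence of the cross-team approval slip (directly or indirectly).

Direct effects: the requirement dispute, the senior requirement reversal.
2 steps out: the budget escalation.
3 steps out: the communication cut.
Not reachable from it: the approval turnover, the external communication escalation, the audit miscommunication, the internal morale overrun, the cross-team scope overrun.

the budget escalation, the communication cut, the requirement dispute, the senior requirement reversal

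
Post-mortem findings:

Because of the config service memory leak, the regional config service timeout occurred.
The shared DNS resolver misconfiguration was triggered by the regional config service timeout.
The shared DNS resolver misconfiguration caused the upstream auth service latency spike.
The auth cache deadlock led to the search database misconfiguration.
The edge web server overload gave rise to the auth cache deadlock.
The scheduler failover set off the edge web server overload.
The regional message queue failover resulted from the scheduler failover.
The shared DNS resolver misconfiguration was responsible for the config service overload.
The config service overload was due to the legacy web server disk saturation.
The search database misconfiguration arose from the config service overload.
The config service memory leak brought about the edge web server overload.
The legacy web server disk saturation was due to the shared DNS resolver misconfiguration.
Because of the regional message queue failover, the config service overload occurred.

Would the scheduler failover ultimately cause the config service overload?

There is a causal chain: the scheduler failover → the regional message queue failover → the config service overload.

Yes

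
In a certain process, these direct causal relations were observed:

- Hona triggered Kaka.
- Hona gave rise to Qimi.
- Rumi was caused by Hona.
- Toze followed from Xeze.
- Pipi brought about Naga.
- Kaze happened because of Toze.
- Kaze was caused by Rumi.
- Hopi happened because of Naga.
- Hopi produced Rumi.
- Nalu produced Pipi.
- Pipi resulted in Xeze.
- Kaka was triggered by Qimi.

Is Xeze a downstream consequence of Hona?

Hona leads to Qimi, Rumi, Kaka, Kaze; Xeze is not among them.

No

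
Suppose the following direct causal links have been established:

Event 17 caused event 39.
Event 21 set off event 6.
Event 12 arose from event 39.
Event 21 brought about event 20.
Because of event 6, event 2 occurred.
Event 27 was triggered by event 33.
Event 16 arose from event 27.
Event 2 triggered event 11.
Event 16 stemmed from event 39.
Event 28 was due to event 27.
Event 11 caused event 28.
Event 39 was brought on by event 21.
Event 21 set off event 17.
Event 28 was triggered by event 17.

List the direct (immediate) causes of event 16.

Upstream contributors include event 33, event 21, event 17, but only event 27, event 39 feed directly into event 16.

event 27, event 39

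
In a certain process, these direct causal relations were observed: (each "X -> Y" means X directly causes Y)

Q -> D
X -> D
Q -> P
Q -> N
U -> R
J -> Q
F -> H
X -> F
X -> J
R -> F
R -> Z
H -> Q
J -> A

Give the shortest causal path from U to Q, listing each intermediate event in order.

U → R → F → H → Q

U → R
R → F
F → H
H → Q
Length: 4 steps.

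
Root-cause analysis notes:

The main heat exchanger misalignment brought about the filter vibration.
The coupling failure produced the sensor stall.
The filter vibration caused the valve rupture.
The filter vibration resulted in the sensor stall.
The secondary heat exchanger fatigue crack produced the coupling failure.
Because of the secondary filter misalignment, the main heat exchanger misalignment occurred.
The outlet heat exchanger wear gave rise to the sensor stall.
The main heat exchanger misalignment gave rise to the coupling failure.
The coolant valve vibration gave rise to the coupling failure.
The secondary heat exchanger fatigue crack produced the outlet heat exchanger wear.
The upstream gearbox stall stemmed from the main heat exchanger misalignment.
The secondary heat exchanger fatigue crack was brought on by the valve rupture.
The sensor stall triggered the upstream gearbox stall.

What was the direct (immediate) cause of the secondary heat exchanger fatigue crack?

the valve rupture

Upstream contributors include the secondary filter misalignment, the main heat exchanger misalignment, the filter vibration, but only the valve rupture feeds directly into the secondary heat exchanger fatigue crack.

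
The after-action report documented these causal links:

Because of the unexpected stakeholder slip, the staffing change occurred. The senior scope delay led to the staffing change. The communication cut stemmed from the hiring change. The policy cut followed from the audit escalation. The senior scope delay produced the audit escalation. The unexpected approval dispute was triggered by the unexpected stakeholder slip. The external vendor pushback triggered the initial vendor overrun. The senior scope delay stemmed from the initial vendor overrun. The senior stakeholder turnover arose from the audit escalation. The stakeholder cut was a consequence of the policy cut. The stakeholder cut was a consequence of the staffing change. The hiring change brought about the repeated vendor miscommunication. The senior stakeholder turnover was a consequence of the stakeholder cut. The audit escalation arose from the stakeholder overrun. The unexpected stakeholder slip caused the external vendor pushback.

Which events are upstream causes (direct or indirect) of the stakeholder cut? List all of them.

Immediate causes of the stakeholder cut: the staffing change, the policy cut.
Further upstream: the unexpected stakeholder slip, the external vendor pushback, the initial vendor overrun, the senior scope delay, the stakeholder overrun, the audit escalation.

the audit escalation, the external vendor pushback, the initial vendor overrun, the policy cut, the senior scope delay, the staffing change, the stakeholder overrun, the unexpected stakeholder slip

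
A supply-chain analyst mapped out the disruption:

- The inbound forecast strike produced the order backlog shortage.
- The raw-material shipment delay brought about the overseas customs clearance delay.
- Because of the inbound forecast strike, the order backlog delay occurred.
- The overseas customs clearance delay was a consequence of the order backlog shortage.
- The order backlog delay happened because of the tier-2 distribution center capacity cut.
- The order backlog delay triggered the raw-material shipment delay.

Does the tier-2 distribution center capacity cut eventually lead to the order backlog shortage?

No

The tier-2 distribution center capacity cut leads to the order backlog delay, the raw-material shipment delay, the overseas customs clearance delay; the order backlog shortage is not among them.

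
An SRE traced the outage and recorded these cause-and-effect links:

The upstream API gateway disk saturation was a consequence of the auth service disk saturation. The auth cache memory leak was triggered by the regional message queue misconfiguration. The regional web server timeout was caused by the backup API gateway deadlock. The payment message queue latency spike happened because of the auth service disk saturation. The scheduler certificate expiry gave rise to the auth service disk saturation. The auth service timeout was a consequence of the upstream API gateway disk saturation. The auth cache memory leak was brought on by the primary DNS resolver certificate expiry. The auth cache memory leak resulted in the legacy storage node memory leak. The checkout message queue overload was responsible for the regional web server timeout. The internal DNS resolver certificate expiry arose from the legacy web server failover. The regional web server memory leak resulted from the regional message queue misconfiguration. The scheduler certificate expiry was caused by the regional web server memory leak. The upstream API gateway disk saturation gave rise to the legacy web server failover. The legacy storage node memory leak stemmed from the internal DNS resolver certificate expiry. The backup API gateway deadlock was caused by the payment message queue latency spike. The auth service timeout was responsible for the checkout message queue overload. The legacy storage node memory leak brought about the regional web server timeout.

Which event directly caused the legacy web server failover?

Upstream contributors include the regional message queue misconfiguration, the regional web server memory leak, the scheduler certificate expiry, the auth service disk saturation, but only the upstream API gateway disk saturation feeds directly into the legacy web server failover.

the upstream API gateway disk saturation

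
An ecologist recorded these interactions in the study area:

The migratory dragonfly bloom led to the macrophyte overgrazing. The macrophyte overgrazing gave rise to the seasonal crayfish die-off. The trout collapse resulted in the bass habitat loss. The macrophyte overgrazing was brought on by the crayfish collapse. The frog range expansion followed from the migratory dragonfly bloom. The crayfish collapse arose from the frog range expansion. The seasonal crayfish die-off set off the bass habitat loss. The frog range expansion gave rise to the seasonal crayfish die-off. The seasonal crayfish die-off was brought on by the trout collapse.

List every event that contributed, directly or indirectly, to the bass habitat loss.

Immediate causes of the bass habitat loss: the trout collapse, the seasonal crayfish die-off.
Further upstream: the migratory dragonfly bloom, the frog range expansion, the crayfish collapse, the macrophyte overgrazing.

the crayfish collapse, the frog range expansion, the macrophyte overgrazing, the migratory dragonfly bloom, the seasonal crayfish die-off, the trout collapse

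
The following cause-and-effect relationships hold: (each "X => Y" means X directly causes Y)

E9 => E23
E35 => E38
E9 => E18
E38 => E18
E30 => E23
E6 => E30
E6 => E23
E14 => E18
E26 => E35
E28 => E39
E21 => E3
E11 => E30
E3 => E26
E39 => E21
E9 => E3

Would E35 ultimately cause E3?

No

E35 leads to E38, E18; E3 is not among them.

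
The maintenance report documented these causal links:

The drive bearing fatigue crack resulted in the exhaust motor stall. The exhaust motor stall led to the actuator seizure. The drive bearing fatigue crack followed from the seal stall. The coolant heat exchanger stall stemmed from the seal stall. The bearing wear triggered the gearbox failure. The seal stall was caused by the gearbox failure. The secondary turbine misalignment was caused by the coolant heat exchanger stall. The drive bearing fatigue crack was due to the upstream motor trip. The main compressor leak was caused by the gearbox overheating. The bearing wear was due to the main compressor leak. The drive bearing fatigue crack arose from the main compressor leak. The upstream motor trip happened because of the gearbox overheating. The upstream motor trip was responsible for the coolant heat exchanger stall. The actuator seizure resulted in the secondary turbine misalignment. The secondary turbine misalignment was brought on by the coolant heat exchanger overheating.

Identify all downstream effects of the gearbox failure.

Direct effects: the seal stall.
2 steps out: the drive bearing fatigue crack, the coolant heat exchanger stall.
3 steps out: the exhaust motor stall, the secondary turbine misalignment.
4 steps out: the actuator seizure.
Not reachable from it: the coolant heat exchanger overheating, the gearbox overheating, the main compressor leak, the bearing wear, the upstream motor trip.

the actuator seizure, the coolant heat exchanger stall, the drive bearing fatigue crack, the exhaust motor stall, the seal stall, the secondary turbine misalignment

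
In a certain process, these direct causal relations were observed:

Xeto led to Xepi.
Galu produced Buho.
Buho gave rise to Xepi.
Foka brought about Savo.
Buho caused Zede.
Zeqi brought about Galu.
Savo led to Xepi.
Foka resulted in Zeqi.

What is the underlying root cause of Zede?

Tracing upstream from Zede: Zede ← Buho ← Galu ← Zeqi ← Foka.
Foka has no stated cause, so it is the root.

Foka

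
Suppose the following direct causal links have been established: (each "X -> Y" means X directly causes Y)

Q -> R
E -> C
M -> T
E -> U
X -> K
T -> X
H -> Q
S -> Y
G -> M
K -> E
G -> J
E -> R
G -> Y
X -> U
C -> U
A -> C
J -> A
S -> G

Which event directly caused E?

Upstream contributors include S, G, M, T, X, but only K feeds directly into E.

K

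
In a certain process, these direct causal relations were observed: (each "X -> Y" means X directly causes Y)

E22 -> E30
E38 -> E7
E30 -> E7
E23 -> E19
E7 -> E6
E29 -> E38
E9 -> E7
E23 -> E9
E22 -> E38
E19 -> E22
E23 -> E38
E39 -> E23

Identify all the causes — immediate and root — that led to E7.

Immediate causes of E7: E9, E30, E38.
Further upstream: E39, E29, E23, E19, E22.

E19, E22, E23, E29, E30, E38, E39, E9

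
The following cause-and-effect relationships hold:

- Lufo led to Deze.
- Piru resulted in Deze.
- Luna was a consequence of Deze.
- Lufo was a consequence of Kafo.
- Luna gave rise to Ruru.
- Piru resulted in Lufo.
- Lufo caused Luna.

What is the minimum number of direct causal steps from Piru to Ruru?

Shortest chain: Piru → Lufo → Luna → Ruru.

3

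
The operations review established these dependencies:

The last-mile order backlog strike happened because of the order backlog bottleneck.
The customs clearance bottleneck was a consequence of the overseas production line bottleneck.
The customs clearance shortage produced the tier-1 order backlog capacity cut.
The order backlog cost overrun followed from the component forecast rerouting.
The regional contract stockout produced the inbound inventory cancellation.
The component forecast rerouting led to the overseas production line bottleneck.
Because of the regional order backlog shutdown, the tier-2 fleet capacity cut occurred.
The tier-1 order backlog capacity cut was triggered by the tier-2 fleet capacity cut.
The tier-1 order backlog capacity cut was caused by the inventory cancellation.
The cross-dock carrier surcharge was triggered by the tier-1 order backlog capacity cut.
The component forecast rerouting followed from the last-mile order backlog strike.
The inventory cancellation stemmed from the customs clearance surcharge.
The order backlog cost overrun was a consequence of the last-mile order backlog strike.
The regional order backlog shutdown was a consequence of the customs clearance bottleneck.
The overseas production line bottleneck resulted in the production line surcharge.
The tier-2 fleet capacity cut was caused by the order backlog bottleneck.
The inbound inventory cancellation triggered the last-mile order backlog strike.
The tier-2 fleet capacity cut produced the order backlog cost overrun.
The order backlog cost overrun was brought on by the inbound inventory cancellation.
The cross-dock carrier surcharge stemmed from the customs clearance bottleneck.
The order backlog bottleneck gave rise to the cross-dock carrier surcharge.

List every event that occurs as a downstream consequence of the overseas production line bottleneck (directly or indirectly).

the cross-dock carrier surcharge, the customs clearance bottleneck, the order backlog cost overrun, the production line surcharge, the regional order backlog shutdown, the tier-1 order backlog capacity cut, the tier-2 fleet capacity cut

Direct effects: the customs clearance bottleneck, the production line surcharge.
2 steps out: the regional order backlog shutdown, the cross-dock carrier surcharge.
3 steps out: the tier-2 fleet capacity cut.
4 steps out: the order backlog cost overrun, the tier-1 order backlog capacity cut.
Not reachable from it: the order backlog bottleneck, the regional contract stockout, the inbound inventory cancellation, the customs clearance shortage, the last-mile order backlog strike, the customs clearance surcharge, the component forecast rerouting, the inventory cancellation.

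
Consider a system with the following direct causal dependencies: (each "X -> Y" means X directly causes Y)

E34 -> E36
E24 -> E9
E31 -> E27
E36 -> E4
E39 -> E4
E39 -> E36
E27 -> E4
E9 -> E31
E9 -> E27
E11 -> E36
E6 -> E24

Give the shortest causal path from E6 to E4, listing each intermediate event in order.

E6 → E24 → E9 → E27 → E4

E6 → E24
E24 → E9
E9 → E27
E27 → E4
Length: 4 steps.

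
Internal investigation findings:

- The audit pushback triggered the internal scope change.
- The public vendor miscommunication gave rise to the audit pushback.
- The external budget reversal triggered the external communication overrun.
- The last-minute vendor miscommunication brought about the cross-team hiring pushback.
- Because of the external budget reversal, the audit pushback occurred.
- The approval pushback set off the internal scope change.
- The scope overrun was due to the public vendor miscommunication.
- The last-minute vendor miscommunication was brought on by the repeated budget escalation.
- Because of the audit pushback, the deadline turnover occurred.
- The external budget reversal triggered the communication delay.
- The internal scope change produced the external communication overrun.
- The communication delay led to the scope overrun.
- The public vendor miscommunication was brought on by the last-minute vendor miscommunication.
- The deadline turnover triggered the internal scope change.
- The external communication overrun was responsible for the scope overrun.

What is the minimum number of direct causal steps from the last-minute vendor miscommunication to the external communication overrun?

4

Shortest chain: the last-minute vendor miscommunication → the public vendor miscommunication → the audit pushback → the internal scope change → the external communication overrun.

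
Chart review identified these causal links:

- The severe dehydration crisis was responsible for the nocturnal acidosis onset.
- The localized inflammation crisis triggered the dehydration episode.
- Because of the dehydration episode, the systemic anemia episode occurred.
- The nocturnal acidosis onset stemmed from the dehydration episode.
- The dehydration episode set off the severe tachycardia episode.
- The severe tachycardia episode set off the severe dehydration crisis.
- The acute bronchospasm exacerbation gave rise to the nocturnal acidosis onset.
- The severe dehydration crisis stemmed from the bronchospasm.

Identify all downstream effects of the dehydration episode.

Direct effects: the severe tachycardia episode, the systemic anemia episode, the nocturnal acidosis onset.
2 steps out: the severe dehydration crisis.
Not reachable from it: the localized inflammation crisis, the bronchospasm, the acute bronchospasm exacerbation.

the nocturnal acidosis onset, the severe dehydration crisis, the severe tachycardia episode, the systemic anemia episode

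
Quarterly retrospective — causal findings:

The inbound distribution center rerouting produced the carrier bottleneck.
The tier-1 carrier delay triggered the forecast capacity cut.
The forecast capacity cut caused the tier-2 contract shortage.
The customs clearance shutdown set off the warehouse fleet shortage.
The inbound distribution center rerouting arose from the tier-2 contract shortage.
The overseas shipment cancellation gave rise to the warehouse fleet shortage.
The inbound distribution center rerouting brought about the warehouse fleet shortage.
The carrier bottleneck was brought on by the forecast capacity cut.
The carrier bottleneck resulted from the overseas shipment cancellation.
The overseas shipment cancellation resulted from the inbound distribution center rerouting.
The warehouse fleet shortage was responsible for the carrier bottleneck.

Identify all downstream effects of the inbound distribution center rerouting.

Direct effects: the overseas shipment cancellation, the warehouse fleet shortage, the carrier bottleneck.
Not reachable from it: the tier-1 carrier delay, the forecast capacity cut, the tier-2 contract shortage, the customs clearance shutdown.

the carrier bottleneck, the overseas shipment cancellation, the warehouse fleet shortage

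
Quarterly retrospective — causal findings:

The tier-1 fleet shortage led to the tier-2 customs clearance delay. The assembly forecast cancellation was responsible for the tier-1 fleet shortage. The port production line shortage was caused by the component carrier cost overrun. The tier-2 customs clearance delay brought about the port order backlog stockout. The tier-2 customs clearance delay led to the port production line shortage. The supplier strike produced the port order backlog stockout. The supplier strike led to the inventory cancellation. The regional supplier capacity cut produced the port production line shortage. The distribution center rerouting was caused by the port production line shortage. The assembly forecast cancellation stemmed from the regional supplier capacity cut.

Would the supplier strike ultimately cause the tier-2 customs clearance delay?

The supplier strike leads to the inventory cancellation, the port order backlog stockout; the tier-2 customs clearance delay is not among them.

No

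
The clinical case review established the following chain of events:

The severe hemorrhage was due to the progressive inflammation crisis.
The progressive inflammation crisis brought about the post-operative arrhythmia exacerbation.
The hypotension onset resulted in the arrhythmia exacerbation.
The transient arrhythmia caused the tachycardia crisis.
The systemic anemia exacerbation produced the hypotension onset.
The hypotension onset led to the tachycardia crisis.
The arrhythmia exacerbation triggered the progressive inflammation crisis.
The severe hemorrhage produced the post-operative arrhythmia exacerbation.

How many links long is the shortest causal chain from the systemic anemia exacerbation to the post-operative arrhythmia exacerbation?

4

Shortest chain: the systemic anemia exacerbation → the hypotension onset → the arrhythmia exacerbation → the progressive inflammation crisis → the post-operative arrhythmia exacerbation.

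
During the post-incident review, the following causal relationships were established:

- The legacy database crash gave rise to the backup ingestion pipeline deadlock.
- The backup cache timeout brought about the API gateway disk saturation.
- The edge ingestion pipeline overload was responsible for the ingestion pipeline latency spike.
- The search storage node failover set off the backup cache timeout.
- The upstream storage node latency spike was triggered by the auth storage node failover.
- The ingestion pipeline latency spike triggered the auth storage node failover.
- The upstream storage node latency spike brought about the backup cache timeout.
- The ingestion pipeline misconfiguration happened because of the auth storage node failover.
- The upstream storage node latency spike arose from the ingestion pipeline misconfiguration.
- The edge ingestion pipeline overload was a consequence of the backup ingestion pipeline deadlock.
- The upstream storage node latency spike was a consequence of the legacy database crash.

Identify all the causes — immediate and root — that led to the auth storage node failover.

the backup ingestion pipeline deadlock, the edge ingestion pipeline overload, the ingestion pipeline latency spike, the legacy database crash

Immediate cause of the auth storage node failover: the ingestion pipeline latency spike.
Further upstream: the legacy database crash, the backup ingestion pipeline deadlock, the edge ingestion pipeline overload.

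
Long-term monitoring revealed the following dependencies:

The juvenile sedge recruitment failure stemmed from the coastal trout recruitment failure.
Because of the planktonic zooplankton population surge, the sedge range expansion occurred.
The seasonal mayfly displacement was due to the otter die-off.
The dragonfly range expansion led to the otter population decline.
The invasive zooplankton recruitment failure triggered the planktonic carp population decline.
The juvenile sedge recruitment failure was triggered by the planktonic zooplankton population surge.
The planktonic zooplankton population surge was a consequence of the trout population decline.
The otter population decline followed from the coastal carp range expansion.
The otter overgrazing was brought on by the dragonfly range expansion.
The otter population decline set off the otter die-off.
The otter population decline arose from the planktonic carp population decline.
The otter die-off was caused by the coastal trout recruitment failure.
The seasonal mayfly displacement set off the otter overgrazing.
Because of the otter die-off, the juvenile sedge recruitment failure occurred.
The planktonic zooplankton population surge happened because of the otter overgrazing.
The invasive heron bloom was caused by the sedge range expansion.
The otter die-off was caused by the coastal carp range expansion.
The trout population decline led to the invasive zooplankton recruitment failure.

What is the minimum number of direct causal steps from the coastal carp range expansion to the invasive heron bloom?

Shortest chain: the coastal carp range expansion → the otter die-off → the seasonal mayfly displacement → the otter overgrazing → the planktonic zooplankton population surge → the sedge range expansion → the invasive heron bloom.

6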